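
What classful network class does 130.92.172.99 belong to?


First octet: 130
Binary: 10000010
10xxxxxx -> Class B (128-191)
Class B, default mask 255.255.0.0 (/16)


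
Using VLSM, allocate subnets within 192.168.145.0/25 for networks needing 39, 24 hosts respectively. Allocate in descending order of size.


39 hosts -> /26 (62 usable): 192.168.145.0/26
24 hosts -> /27 (30 usable): 192.168.145.64/27
Allocation: 192.168.145.0/26 (39 hosts, 62 usable); 192.168.145.64/27 (24 hosts, 30 usable)


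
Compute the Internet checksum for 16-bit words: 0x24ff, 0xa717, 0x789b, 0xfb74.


Sum all words (with carry folding):
+ 0x24ff = 0x24ff
+ 0xa717 = 0xcc16
+ 0x789b = 0x44b2
+ 0xfb74 = 0x4027
One's complement: ~0x4027
Checksum = 0xbfd8


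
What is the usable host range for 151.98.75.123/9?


Network: 151.0.0.0
Broadcast: 151.127.255.255
First usable = network + 1
Last usable = broadcast - 1
Range: 151.0.0.1 to 151.127.255.254


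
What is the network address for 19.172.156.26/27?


IP:   00010011.10101100.10011100.00011010
Mask: 11111111.11111111.11111111.11100000
AND operation:
Net:  00010011.10101100.10011100.00000000
Network: 19.172.156.0/27


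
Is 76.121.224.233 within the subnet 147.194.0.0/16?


Subnet network: 147.194.0.0
Test IP AND mask: 76.121.0.0
No, 76.121.224.233 is not in 147.194.0.0/16


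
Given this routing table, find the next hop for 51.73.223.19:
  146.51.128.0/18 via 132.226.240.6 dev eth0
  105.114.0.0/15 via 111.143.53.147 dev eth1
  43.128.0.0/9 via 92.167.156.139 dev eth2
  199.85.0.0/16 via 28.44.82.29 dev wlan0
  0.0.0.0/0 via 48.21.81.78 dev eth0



Longest prefix match for 51.73.223.19:
  /18 146.51.128.0: no
  /15 105.114.0.0: no
  /9 43.128.0.0: no
  /16 199.85.0.0: no
  /0 0.0.0.0: MATCH
Selected: next-hop 48.21.81.78 via eth0 (matched /0)


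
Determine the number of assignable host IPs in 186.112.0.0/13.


Host bits = 32 - 13 = 19
Total addresses = 2^19 = 524288
Usable = total - 2 (network and broadcast)
Usable hosts: 524286


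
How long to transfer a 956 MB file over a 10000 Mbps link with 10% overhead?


Effective throughput = 10000 * (1 - 10/100) = 9000 Mbps
File size in Mb = 956 * 8 = 7648 Mb
Time = 7648 / 9000
Time = 0.8498 seconds


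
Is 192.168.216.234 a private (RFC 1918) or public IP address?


RFC 1918 private ranges:
  10.0.0.0/8 (10.0.0.0 - 10.255.255.255)
  172.16.0.0/12 (172.16.0.0 - 172.31.255.255)
  192.168.0.0/16 (192.168.0.0 - 192.168.255.255)
Private (in 192.168.0.0/16)


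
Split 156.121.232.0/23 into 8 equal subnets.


New prefix = 23 + 3 = 26
Each subnet has 64 addresses
  156.121.232.0/26
  156.121.232.64/26
  156.121.232.128/26
  156.121.232.192/26
  156.121.233.0/26
  156.121.233.64/26
  156.121.233.128/26
  156.121.233.192/26
Subnets: 156.121.232.0/26, 156.121.232.64/26, 156.121.232.128/26, 156.121.232.192/26, 156.121.233.0/26, 156.121.233.64/26, 156.121.233.128/26, 156.121.233.192/26


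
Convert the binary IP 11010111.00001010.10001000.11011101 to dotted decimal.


11010111 = 215
00001010 = 10
10001000 = 136
11011101 = 221
IP: 215.10.136.221


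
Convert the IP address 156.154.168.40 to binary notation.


156 = 10011100
154 = 10011010
168 = 10101000
40 = 00101000
Binary: 10011100.10011010.10101000.00101000


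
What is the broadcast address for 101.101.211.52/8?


Network: 101.0.0.0/8
Host bits = 24
Set all host bits to 1:
Broadcast: 101.255.255.255


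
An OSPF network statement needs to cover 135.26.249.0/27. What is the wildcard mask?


Subnet mask: 255.255.255.224
Wildcard = 255.255.255.255 - subnet mask
255 - 255 = 0
255 - 255 = 0
255 - 255 = 0
255 - 224 = 31
Wildcard: 0.0.0.31


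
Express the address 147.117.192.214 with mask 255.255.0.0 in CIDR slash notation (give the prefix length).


Binary: 11111111.11111111.00000000.00000000
Count leading 1s
Prefix: /16


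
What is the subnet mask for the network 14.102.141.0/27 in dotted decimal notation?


/27 means 27 network bits, 5 host bits
Binary: 11111111111111111111111111100000
Mask: 255.255.255.224


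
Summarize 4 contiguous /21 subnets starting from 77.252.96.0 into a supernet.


Original prefix: /21
Number of subnets: 4 = 2^2
New prefix = 21 - 2 = 19
Supernet: 77.252.96.0/19


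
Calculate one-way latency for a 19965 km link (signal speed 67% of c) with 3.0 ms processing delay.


Speed = 0.67 * 3e5 km/s = 201000 km/s
Propagation delay = 19965 / 201000 = 0.0993 s = 99.3284 ms
Processing delay = 3.0 ms
Total one-way latency = 102.3284 ms


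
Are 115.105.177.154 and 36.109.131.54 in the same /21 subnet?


Mask: 255.255.248.0
115.105.177.154 AND mask = 115.105.176.0
36.109.131.54 AND mask = 36.109.128.0
No, different subnets (115.105.176.0 vs 36.109.128.0)


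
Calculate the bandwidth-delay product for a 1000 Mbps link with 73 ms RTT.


BDP = bandwidth * RTT
= 1000 Mbps * 73 ms
= 1000 * 1e6 * 73 / 1000 bits
= 73000000 bits
= 9125000 bytes
= 8911.1328 KB
BDP = 73000000 bits (9125000 bytes)


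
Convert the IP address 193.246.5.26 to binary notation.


193 = 11000001
246 = 11110110
5 = 00000101
26 = 00011010
Binary: 11000001.11110110.00000101.00011010


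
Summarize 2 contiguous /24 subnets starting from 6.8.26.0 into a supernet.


Original prefix: /24
Number of subnets: 2 = 2^1
New prefix = 24 - 1 = 23
Supernet: 6.8.26.0/23


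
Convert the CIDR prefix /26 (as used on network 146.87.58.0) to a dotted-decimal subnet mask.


/26 means 26 network bits, 6 host bits
Binary: 11111111111111111111111111000000
Mask: 255.255.255.192


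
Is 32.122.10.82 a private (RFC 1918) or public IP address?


RFC 1918 private ranges:
  10.0.0.0/8 (10.0.0.0 - 10.255.255.255)
  172.16.0.0/12 (172.16.0.0 - 172.31.255.255)
  192.168.0.0/16 (192.168.0.0 - 192.168.255.255)
Public (not in any RFC 1918 range)


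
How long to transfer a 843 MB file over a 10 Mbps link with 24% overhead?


Effective throughput = 10 * (1 - 24/100) = 7.6 Mbps
File size in Mb = 843 * 8 = 6744 Mb
Time = 6744 / 7.6
Time = 887.3684 seconds


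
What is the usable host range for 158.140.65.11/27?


Network: 158.140.65.0
Broadcast: 158.140.65.31
First usable = network + 1
Last usable = broadcast - 1
Range: 158.140.65.1 to 158.140.65.30


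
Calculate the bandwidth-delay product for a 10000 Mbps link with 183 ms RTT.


BDP = bandwidth * RTT
= 10000 Mbps * 183 ms
= 10000 * 1e6 * 183 / 1000 bits
= 1830000000 bits
= 228750000 bytes
= 223388.6719 KB
BDP = 1830000000 bits (228750000 bytes)


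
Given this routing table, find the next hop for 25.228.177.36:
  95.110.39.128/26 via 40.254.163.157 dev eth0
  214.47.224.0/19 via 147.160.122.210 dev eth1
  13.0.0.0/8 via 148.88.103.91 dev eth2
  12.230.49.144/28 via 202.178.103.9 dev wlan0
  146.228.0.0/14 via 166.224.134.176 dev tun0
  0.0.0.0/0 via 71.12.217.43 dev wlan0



Longest prefix match for 25.228.177.36:
  /26 95.110.39.128: no
  /19 214.47.224.0: no
  /8 13.0.0.0: no
  /28 12.230.49.144: no
  /14 146.228.0.0: no
  /0 0.0.0.0: MATCH
Selected: next-hop 71.12.217.43 via wlan0 (matched /0)


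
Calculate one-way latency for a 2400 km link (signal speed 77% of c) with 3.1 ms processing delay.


Speed = 0.77 * 3e5 km/s = 231000 km/s
Propagation delay = 2400 / 231000 = 0.0104 s = 10.3896 ms
Processing delay = 3.1 ms
Total one-way latency = 13.4896 ms


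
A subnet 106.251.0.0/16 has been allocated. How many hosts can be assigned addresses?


Host bits = 32 - 16 = 16
Total addresses = 2^16 = 65536
Usable = total - 2 (network and broadcast)
Usable hosts: 65534


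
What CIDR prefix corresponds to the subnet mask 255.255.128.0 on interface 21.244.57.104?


Binary: 11111111.11111111.10000000.00000000
Count leading 1s
Prefix: /17


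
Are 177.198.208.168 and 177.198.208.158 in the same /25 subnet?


Mask: 255.255.255.128
177.198.208.168 AND mask = 177.198.208.128
177.198.208.158 AND mask = 177.198.208.128
Yes, same subnet (177.198.208.128)


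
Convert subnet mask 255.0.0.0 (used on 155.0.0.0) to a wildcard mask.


Subnet mask: 255.0.0.0
Wildcard = 255.255.255.255 - subnet mask
255 - 255 = 0
255 - 0 = 255
255 - 0 = 255
255 - 0 = 255
Wildcard: 0.255.255.255


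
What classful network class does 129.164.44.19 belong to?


First octet: 129
Binary: 10000001
10xxxxxx -> Class B (128-191)
Class B, default mask 255.255.0.0 (/16)


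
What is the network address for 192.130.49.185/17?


IP:   11000000.10000010.00110001.10111001
Mask: 11111111.11111111.10000000.00000000
AND operation:
Net:  11000000.10000010.00000000.00000000
Network: 192.130.0.0/17


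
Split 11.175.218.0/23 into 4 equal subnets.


New prefix = 23 + 2 = 25
Each subnet has 128 addresses
  11.175.218.0/25
  11.175.218.128/25
  11.175.219.0/25
  11.175.219.128/25
Subnets: 11.175.218.0/25, 11.175.218.128/25, 11.175.219.0/25, 11.175.219.128/25


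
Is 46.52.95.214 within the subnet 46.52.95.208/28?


Subnet network: 46.52.95.208
Test IP AND mask: 46.52.95.208
Yes, 46.52.95.214 is in 46.52.95.208/28


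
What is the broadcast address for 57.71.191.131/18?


Network: 57.71.128.0/18
Host bits = 14
Set all host bits to 1:
Broadcast: 57.71.191.255


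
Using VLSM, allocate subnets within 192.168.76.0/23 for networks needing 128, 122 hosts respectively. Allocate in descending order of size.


128 hosts -> /24 (254 usable): 192.168.76.0/24
122 hosts -> /25 (126 usable): 192.168.77.0/25
Allocation: 192.168.76.0/24 (128 hosts, 254 usable); 192.168.77.0/25 (122 hosts, 126 usable)


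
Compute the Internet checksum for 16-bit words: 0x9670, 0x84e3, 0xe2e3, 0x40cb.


Sum all words (with carry folding):
+ 0x9670 = 0x9670
+ 0x84e3 = 0x1b54
+ 0xe2e3 = 0xfe37
+ 0x40cb = 0x3f03
One's complement: ~0x3f03
Checksum = 0xc0fc


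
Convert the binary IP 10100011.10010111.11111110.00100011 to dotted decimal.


10100011 = 163
10010111 = 151
11111110 = 254
00100011 = 35
IP: 163.151.254.35


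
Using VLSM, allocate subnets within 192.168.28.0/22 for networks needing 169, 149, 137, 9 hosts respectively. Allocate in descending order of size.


169 hosts -> /24 (254 usable): 192.168.28.0/24
149 hosts -> /24 (254 usable): 192.168.29.0/24
137 hosts -> /24 (254 usable): 192.168.30.0/24
9 hosts -> /28 (14 usable): 192.168.31.0/28
Allocation: 192.168.28.0/24 (169 hosts, 254 usable); 192.168.29.0/24 (149 hosts, 254 usable); 192.168.30.0/24 (137 hosts, 254 usable); 192.168.31.0/28 (9 hosts, 14 usable)


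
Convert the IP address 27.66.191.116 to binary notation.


27 = 00011011
66 = 01000010
191 = 10111111
116 = 01110100
Binary: 00011011.01000010.10111111.01110100


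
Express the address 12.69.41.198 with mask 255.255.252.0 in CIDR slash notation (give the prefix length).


Binary: 11111111.11111111.11111100.00000000
Count leading 1s
Prefix: /22


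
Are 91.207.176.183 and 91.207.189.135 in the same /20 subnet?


Mask: 255.255.240.0
91.207.176.183 AND mask = 91.207.176.0
91.207.189.135 AND mask = 91.207.176.0
Yes, same subnet (91.207.176.0)


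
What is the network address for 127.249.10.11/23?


IP:   01111111.11111001.00001010.00001011
Mask: 11111111.11111111.11111110.00000000
AND operation:
Net:  01111111.11111001.00001010.00000000
Network: 127.249.10.0/23


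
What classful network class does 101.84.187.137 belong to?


First octet: 101
Binary: 01100101
0xxxxxxx -> Class A (1-126)
Class A, default mask 255.0.0.0 (/8)


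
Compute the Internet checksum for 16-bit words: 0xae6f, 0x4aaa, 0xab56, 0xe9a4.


Sum all words (with carry folding):
+ 0xae6f = 0xae6f
+ 0x4aaa = 0xf919
+ 0xab56 = 0xa470
+ 0xe9a4 = 0x8e15
One's complement: ~0x8e15
Checksum = 0x71ea


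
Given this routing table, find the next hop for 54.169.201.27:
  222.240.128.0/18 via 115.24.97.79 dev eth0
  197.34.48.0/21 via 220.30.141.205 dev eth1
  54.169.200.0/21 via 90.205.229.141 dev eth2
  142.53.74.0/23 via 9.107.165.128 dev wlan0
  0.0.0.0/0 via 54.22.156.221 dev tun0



Longest prefix match for 54.169.201.27:
  /18 222.240.128.0: no
  /21 197.34.48.0: no
  /21 54.169.200.0: MATCH
  /23 142.53.74.0: no
  /0 0.0.0.0: MATCH
Selected: next-hop 90.205.229.141 via eth2 (matched /21)


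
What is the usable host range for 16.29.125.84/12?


Network: 16.16.0.0
Broadcast: 16.31.255.255
First usable = network + 1
Last usable = broadcast - 1
Range: 16.16.0.1 to 16.31.255.254


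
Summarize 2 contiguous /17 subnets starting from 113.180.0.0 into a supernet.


Original prefix: /17
Number of subnets: 2 = 2^1
New prefix = 17 - 1 = 16
Supernet: 113.180.0.0/16


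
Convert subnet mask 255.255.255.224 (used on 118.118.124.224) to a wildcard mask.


Subnet mask: 255.255.255.224
Wildcard = 255.255.255.255 - subnet mask
255 - 255 = 0
255 - 255 = 0
255 - 255 = 0
255 - 224 = 31
Wildcard: 0.0.0.31


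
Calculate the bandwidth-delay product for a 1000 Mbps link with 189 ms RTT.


BDP = bandwidth * RTT
= 1000 Mbps * 189 ms
= 1000 * 1e6 * 189 / 1000 bits
= 189000000 bits
= 23625000 bytes
= 23071.2891 KB
BDP = 189000000 bits (23625000 bytes)


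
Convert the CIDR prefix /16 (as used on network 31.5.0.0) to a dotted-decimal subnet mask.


/16 means 16 network bits, 16 host bits
Binary: 11111111111111110000000000000000
Mask: 255.255.0.0


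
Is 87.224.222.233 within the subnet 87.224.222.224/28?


Subnet network: 87.224.222.224
Test IP AND mask: 87.224.222.224
Yes, 87.224.222.233 is in 87.224.222.224/28


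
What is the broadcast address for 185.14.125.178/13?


Network: 185.8.0.0/13
Host bits = 19
Set all host bits to 1:
Broadcast: 185.15.255.255


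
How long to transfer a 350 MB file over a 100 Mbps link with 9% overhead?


Effective throughput = 100 * (1 - 9/100) = 91 Mbps
File size in Mb = 350 * 8 = 2800 Mb
Time = 2800 / 91
Time = 30.7692 seconds


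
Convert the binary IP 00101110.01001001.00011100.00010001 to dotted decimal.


00101110 = 46
01001001 = 73
00011100 = 28
00010001 = 17
IP: 46.73.28.17


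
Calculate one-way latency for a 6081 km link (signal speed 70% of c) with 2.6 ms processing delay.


Speed = 0.7 * 3e5 km/s = 210000 km/s
Propagation delay = 6081 / 210000 = 0.029 s = 28.9571 ms
Processing delay = 2.6 ms
Total one-way latency = 31.5571 ms


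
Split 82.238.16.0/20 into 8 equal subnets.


New prefix = 20 + 3 = 23
Each subnet has 512 addresses
  82.238.16.0/23
  82.238.18.0/23
  82.238.20.0/23
  82.238.22.0/23
  82.238.24.0/23
  82.238.26.0/23
  82.238.28.0/23
  82.238.30.0/23
Subnets: 82.238.16.0/23, 82.238.18.0/23, 82.238.20.0/23, 82.238.22.0/23, 82.238.24.0/23, 82.238.26.0/23, 82.238.28.0/23, 82.238.30.0/23


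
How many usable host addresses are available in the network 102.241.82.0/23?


Host bits = 32 - 23 = 9
Total addresses = 2^9 = 512
Usable = total - 2 (network and broadcast)
Usable hosts: 510


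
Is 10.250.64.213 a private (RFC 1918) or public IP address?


RFC 1918 private ranges:
  10.0.0.0/8 (10.0.0.0 - 10.255.255.255)
  172.16.0.0/12 (172.16.0.0 - 172.31.255.255)
  192.168.0.0/16 (192.168.0.0 - 192.168.255.255)
Private (in 10.0.0.0/8)


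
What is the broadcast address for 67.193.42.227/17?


Network: 67.193.0.0/17
Host bits = 15
Set all host bits to 1:
Broadcast: 67.193.127.255


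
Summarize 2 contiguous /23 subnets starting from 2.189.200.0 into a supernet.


Original prefix: /23
Number of subnets: 2 = 2^1
New prefix = 23 - 1 = 22
Supernet: 2.189.200.0/22


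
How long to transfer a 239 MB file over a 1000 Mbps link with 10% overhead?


Effective throughput = 1000 * (1 - 10/100) = 900 Mbps
File size in Mb = 239 * 8 = 1912 Mb
Time = 1912 / 900
Time = 2.1244 seconds


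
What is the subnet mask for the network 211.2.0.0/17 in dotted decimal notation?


/17 means 17 network bits, 15 host bits
Binary: 11111111111111111000000000000000
Mask: 255.255.128.0


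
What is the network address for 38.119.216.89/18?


IP:   00100110.01110111.11011000.01011001
Mask: 11111111.11111111.11000000.00000000
AND operation:
Net:  00100110.01110111.11000000.00000000
Network: 38.119.192.0/18


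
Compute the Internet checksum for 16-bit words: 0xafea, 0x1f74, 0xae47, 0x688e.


Sum all words (with carry folding):
+ 0xafea = 0xafea
+ 0x1f74 = 0xcf5e
+ 0xae47 = 0x7da6
+ 0x688e = 0xe634
One's complement: ~0xe634
Checksum = 0x19cb


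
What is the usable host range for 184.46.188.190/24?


Network: 184.46.188.0
Broadcast: 184.46.188.255
First usable = network + 1
Last usable = broadcast - 1
Range: 184.46.188.1 to 184.46.188.254


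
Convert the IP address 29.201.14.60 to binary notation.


29 = 00011101
201 = 11001001
14 = 00001110
60 = 00111100
Binary: 00011101.11001001.00001110.00111100


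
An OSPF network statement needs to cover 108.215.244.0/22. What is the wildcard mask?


Subnet mask: 255.255.252.0
Wildcard = 255.255.255.255 - subnet mask
255 - 255 = 0
255 - 255 = 0
255 - 252 = 3
255 - 0 = 255
Wildcard: 0.0.3.255


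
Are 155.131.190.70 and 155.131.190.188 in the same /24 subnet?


Mask: 255.255.255.0
155.131.190.70 AND mask = 155.131.190.0
155.131.190.188 AND mask = 155.131.190.0
Yes, same subnet (155.131.190.0)


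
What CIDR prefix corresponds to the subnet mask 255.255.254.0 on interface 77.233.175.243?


Binary: 11111111.11111111.11111110.00000000
Count leading 1s
Prefix: /23


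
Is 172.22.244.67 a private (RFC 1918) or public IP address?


RFC 1918 private ranges:
  10.0.0.0/8 (10.0.0.0 - 10.255.255.255)
  172.16.0.0/12 (172.16.0.0 - 172.31.255.255)
  192.168.0.0/16 (192.168.0.0 - 192.168.255.255)
Private (in 172.16.0.0/12)


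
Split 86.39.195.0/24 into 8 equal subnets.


New prefix = 24 + 3 = 27
Each subnet has 32 addresses
  86.39.195.0/27
  86.39.195.32/27
  86.39.195.64/27
  86.39.195.96/27
  86.39.195.128/27
  86.39.195.160/27
  86.39.195.192/27
  86.39.195.224/27
Subnets: 86.39.195.0/27, 86.39.195.32/27, 86.39.195.64/27, 86.39.195.96/27, 86.39.195.128/27, 86.39.195.160/27, 86.39.195.192/27, 86.39.195.224/27


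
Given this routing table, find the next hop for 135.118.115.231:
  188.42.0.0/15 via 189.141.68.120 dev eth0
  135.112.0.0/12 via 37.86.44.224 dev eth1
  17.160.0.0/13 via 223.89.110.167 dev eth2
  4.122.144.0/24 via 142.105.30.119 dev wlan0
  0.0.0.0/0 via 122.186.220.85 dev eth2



Longest prefix match for 135.118.115.231:
  /15 188.42.0.0: no
  /12 135.112.0.0: MATCH
  /13 17.160.0.0: no
  /24 4.122.144.0: no
  /0 0.0.0.0: MATCH
Selected: next-hop 37.86.44.224 via eth1 (matched /12)


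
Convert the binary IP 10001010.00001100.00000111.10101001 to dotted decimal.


10001010 = 138
00001100 = 12
00000111 = 7
10101001 = 169
IP: 138.12.7.169


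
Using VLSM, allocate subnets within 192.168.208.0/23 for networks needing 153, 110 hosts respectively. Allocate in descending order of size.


153 hosts -> /24 (254 usable): 192.168.208.0/24
110 hosts -> /25 (126 usable): 192.168.209.0/25
Allocation: 192.168.208.0/24 (153 hosts, 254 usable); 192.168.209.0/25 (110 hosts, 126 usable)


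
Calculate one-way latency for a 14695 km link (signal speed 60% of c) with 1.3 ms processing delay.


Speed = 0.6 * 3e5 km/s = 180000 km/s
Propagation delay = 14695 / 180000 = 0.0816 s = 81.6389 ms
Processing delay = 1.3 ms
Total one-way latency = 82.9389 ms


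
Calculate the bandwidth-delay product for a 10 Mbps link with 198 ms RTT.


BDP = bandwidth * RTT
= 10 Mbps * 198 ms
= 10 * 1e6 * 198 / 1000 bits
= 1980000 bits
= 247500 bytes
= 241.6992 KB
BDP = 1980000 bits (247500 bytes)


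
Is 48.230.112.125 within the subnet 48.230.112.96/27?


Subnet network: 48.230.112.96
Test IP AND mask: 48.230.112.96
Yes, 48.230.112.125 is in 48.230.112.96/27


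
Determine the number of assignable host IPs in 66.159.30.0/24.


Host bits = 32 - 24 = 8
Total addresses = 2^8 = 256
Usable = total - 2 (network and broadcast)
Usable hosts: 254


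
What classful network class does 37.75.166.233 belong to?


First octet: 37
Binary: 00100101
0xxxxxxx -> Class A (1-126)
Class A, default mask 255.0.0.0 (/8)


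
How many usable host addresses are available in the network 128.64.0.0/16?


Host bits = 32 - 16 = 16
Total addresses = 2^16 = 65536
Usable = total - 2 (network and broadcast)
Usable hosts: 65534


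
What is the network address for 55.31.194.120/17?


IP:   00110111.00011111.11000010.01111000
Mask: 11111111.11111111.10000000.00000000
AND operation:
Net:  00110111.00011111.10000000.00000000
Network: 55.31.128.0/17


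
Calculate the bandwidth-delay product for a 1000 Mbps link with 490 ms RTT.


BDP = bandwidth * RTT
= 1000 Mbps * 490 ms
= 1000 * 1e6 * 490 / 1000 bits
= 490000000 bits
= 61250000 bytes
= 59814.4531 KB
BDP = 490000000 bits (61250000 bytes)


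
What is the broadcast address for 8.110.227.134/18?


Network: 8.110.192.0/18
Host bits = 14
Set all host bits to 1:
Broadcast: 8.110.255.255


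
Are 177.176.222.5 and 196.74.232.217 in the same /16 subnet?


Mask: 255.255.0.0
177.176.222.5 AND mask = 177.176.0.0
196.74.232.217 AND mask = 196.74.0.0
No, different subnets (177.176.0.0 vs 196.74.0.0)


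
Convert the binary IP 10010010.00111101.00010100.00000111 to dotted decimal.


10010010 = 146
00111101 = 61
00010100 = 20
00000111 = 7
IP: 146.61.20.7


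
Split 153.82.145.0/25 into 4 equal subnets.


New prefix = 25 + 2 = 27
Each subnet has 32 addresses
  153.82.145.0/27
  153.82.145.32/27
  153.82.145.64/27
  153.82.145.96/27
Subnets: 153.82.145.0/27, 153.82.145.32/27, 153.82.145.64/27, 153.82.145.96/27


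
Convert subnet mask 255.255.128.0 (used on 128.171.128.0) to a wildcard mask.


Subnet mask: 255.255.128.0
Wildcard = 255.255.255.255 - subnet mask
255 - 255 = 0
255 - 255 = 0
255 - 128 = 127
255 - 0 = 255
Wildcard: 0.0.127.255


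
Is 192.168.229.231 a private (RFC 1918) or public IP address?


RFC 1918 private ranges:
  10.0.0.0/8 (10.0.0.0 - 10.255.255.255)
  172.16.0.0/12 (172.16.0.0 - 172.31.255.255)
  192.168.0.0/16 (192.168.0.0 - 192.168.255.255)
Private (in 192.168.0.0/16)


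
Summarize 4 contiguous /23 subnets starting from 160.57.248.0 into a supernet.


Original prefix: /23
Number of subnets: 4 = 2^2
New prefix = 23 - 2 = 21
Supernet: 160.57.248.0/21


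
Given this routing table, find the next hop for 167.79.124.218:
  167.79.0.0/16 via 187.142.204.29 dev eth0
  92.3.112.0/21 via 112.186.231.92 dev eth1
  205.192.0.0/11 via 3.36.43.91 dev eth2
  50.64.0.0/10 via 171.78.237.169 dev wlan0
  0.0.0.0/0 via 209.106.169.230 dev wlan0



Longest prefix match for 167.79.124.218:
  /16 167.79.0.0: MATCH
  /21 92.3.112.0: no
  /11 205.192.0.0: no
  /10 50.64.0.0: no
  /0 0.0.0.0: MATCH
Selected: next-hop 187.142.204.29 via eth0 (matched /16)


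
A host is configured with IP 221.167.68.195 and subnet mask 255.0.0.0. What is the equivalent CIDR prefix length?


Binary: 11111111.00000000.00000000.00000000
Count leading 1s
Prefix: /8


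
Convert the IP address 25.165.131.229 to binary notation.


25 = 00011001
165 = 10100101
131 = 10000011
229 = 11100101
Binary: 00011001.10100101.10000011.11100101


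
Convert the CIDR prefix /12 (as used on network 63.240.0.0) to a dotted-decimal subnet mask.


/12 means 12 network bits, 20 host bits
Binary: 11111111111100000000000000000000
Mask: 255.240.0.0


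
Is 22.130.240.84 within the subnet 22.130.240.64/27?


Subnet network: 22.130.240.64
Test IP AND mask: 22.130.240.64
Yes, 22.130.240.84 is in 22.130.240.64/27


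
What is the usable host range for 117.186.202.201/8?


Network: 117.0.0.0
Broadcast: 117.255.255.255
First usable = network + 1
Last usable = broadcast - 1
Range: 117.0.0.1 to 117.255.255.254


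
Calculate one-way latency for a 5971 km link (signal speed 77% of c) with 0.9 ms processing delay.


Speed = 0.77 * 3e5 km/s = 231000 km/s
Propagation delay = 5971 / 231000 = 0.0258 s = 25.8485 ms
Processing delay = 0.9 ms
Total one-way latency = 26.7485 ms


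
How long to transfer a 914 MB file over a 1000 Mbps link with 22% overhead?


Effective throughput = 1000 * (1 - 22/100) = 780 Mbps
File size in Mb = 914 * 8 = 7312 Mb
Time = 7312 / 780
Time = 9.3744 seconds


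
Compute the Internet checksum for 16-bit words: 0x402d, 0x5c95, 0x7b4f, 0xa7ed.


Sum all words (with carry folding):
+ 0x402d = 0x402d
+ 0x5c95 = 0x9cc2
+ 0x7b4f = 0x1812
+ 0xa7ed = 0xbfff
One's complement: ~0xbfff
Checksum = 0x4000


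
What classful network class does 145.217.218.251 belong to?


First octet: 145
Binary: 10010001
10xxxxxx -> Class B (128-191)
Class B, default mask 255.255.0.0 (/16)


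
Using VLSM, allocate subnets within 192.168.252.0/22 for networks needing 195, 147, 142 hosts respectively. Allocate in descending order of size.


195 hosts -> /24 (254 usable): 192.168.252.0/24
147 hosts -> /24 (254 usable): 192.168.253.0/24
142 hosts -> /24 (254 usable): 192.168.254.0/24
Allocation: 192.168.252.0/24 (195 hosts, 254 usable); 192.168.253.0/24 (147 hosts, 254 usable); 192.168.254.0/24 (142 hosts, 254 usable)


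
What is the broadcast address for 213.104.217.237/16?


Network: 213.104.0.0/16
Host bits = 16
Set all host bits to 1:
Broadcast: 213.104.255.255


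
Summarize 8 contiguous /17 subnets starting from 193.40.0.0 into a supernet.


Original prefix: /17
Number of subnets: 8 = 2^3
New prefix = 17 - 3 = 14
Supernet: 193.40.0.0/14


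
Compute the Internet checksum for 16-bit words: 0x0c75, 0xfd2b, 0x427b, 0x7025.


Sum all words (with carry folding):
+ 0x0c75 = 0x0c75
+ 0xfd2b = 0x09a1
+ 0x427b = 0x4c1c
+ 0x7025 = 0xbc41
One's complement: ~0xbc41
Checksum = 0x43be


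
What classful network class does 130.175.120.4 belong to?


First octet: 130
Binary: 10000010
10xxxxxx -> Class B (128-191)
Class B, default mask 255.255.0.0 (/16)


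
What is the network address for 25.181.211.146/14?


IP:   00011001.10110101.11010011.10010010
Mask: 11111111.11111100.00000000.00000000
AND operation:
Net:  00011001.10110100.00000000.00000000
Network: 25.180.0.0/14


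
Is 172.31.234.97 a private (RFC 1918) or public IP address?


RFC 1918 private ranges:
  10.0.0.0/8 (10.0.0.0 - 10.255.255.255)
  172.16.0.0/12 (172.16.0.0 - 172.31.255.255)
  192.168.0.0/16 (192.168.0.0 - 192.168.255.255)
Private (in 172.16.0.0/12)


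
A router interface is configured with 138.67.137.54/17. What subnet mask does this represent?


/17 means 17 network bits, 15 host bits
Binary: 11111111111111111000000000000000
Mask: 255.255.128.0


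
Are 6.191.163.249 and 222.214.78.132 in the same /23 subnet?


Mask: 255.255.254.0
6.191.163.249 AND mask = 6.191.162.0
222.214.78.132 AND mask = 222.214.78.0
No, different subnets (6.191.162.0 vs 222.214.78.0)


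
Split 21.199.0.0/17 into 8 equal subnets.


New prefix = 17 + 3 = 20
Each subnet has 4096 addresses
  21.199.0.0/20
  21.199.16.0/20
  21.199.32.0/20
  21.199.48.0/20
  21.199.64.0/20
  21.199.80.0/20
  21.199.96.0/20
  21.199.112.0/20
Subnets: 21.199.0.0/20, 21.199.16.0/20, 21.199.32.0/20, 21.199.48.0/20, 21.199.64.0/20, 21.199.80.0/20, 21.199.96.0/20, 21.199.112.0/20


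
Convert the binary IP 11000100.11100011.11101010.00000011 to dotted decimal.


11000100 = 196
11100011 = 227
11101010 = 234
00000011 = 3
IP: 196.227.234.3


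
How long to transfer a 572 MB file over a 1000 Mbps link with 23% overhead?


Effective throughput = 1000 * (1 - 23/100) = 770 Mbps
File size in Mb = 572 * 8 = 4576 Mb
Time = 4576 / 770
Time = 5.9429 seconds


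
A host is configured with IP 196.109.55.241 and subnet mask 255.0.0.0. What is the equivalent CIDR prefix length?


Binary: 11111111.00000000.00000000.00000000
Count leading 1s
Prefix: /8


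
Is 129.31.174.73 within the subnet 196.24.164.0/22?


Subnet network: 196.24.164.0
Test IP AND mask: 129.31.172.0
No, 129.31.174.73 is not in 196.24.164.0/22


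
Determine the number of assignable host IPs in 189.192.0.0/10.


Host bits = 32 - 10 = 22
Total addresses = 2^22 = 4194304
Usable = total - 2 (network and broadcast)
Usable hosts: 4194302


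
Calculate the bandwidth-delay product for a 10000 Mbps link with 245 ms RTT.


BDP = bandwidth * RTT
= 10000 Mbps * 245 ms
= 10000 * 1e6 * 245 / 1000 bits
= 2450000000 bits
= 306250000 bytes
= 299072.2656 KB
BDP = 2450000000 bits (306250000 bytes)


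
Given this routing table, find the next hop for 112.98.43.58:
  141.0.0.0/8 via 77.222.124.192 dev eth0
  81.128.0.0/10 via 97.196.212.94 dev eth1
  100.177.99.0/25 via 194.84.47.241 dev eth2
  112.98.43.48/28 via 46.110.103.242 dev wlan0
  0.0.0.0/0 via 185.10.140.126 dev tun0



Longest prefix match for 112.98.43.58:
  /8 141.0.0.0: no
  /10 81.128.0.0: no
  /25 100.177.99.0: no
  /28 112.98.43.48: MATCH
  /0 0.0.0.0: MATCH
Selected: next-hop 46.110.103.242 via wlan0 (matched /28)


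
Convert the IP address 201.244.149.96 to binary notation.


201 = 11001001
244 = 11110100
149 = 10010101
96 = 01100000
Binary: 11001001.11110100.10010101.01100000


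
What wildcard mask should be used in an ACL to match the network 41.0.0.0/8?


Subnet mask: 255.0.0.0
Wildcard = 255.255.255.255 - subnet mask
255 - 255 = 0
255 - 0 = 255
255 - 0 = 255
255 - 0 = 255
Wildcard: 0.255.255.255


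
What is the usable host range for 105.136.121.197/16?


Network: 105.136.0.0
Broadcast: 105.136.255.255
First usable = network + 1
Last usable = broadcast - 1
Range: 105.136.0.1 to 105.136.255.254


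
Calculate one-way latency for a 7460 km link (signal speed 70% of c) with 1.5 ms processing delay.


Speed = 0.7 * 3e5 km/s = 210000 km/s
Propagation delay = 7460 / 210000 = 0.0355 s = 35.5238 ms
Processing delay = 1.5 ms
Total one-way latency = 37.0238 ms


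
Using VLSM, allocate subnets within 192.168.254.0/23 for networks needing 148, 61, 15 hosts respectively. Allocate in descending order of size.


148 hosts -> /24 (254 usable): 192.168.254.0/24
61 hosts -> /26 (62 usable): 192.168.255.0/26
15 hosts -> /27 (30 usable): 192.168.255.64/27
Allocation: 192.168.254.0/24 (148 hosts, 254 usable); 192.168.255.0/26 (61 hosts, 62 usable); 192.168.255.64/27 (15 hosts, 30 usable)


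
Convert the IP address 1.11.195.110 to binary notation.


1 = 00000001
11 = 00001011
195 = 11000011
110 = 01101110
Binary: 00000001.00001011.11000011.01101110


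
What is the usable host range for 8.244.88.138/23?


Network: 8.244.88.0
Broadcast: 8.244.89.255
First usable = network + 1
Last usable = broadcast - 1
Range: 8.244.88.1 to 8.244.89.254


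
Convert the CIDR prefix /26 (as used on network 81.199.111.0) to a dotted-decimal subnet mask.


/26 means 26 network bits, 6 host bits
Binary: 11111111111111111111111111000000
Mask: 255.255.255.192


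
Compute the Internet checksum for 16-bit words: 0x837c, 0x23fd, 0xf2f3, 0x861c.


Sum all words (with carry folding):
+ 0x837c = 0x837c
+ 0x23fd = 0xa779
+ 0xf2f3 = 0x9a6d
+ 0x861c = 0x208a
One's complement: ~0x208a
Checksum = 0xdf75


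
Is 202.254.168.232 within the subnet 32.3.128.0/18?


Subnet network: 32.3.128.0
Test IP AND mask: 202.254.128.0
No, 202.254.168.232 is not in 32.3.128.0/18


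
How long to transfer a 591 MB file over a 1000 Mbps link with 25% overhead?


Effective throughput = 1000 * (1 - 25/100) = 750 Mbps
File size in Mb = 591 * 8 = 4728 Mb
Time = 4728 / 750
Time = 6.304 seconds


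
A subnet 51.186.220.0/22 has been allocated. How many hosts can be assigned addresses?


Host bits = 32 - 22 = 10
Total addresses = 2^10 = 1024
Usable = total - 2 (network and broadcast)
Usable hosts: 1022


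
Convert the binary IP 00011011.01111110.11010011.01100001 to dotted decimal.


00011011 = 27
01111110 = 126
11010011 = 211
01100001 = 97
IP: 27.126.211.97


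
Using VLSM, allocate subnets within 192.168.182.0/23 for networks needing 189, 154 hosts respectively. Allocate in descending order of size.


189 hosts -> /24 (254 usable): 192.168.182.0/24
154 hosts -> /24 (254 usable): 192.168.183.0/24
Allocation: 192.168.182.0/24 (189 hosts, 254 usable); 192.168.183.0/24 (154 hosts, 254 usable)


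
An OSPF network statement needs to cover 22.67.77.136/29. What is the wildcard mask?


Subnet mask: 255.255.255.248
Wildcard = 255.255.255.255 - subnet mask
255 - 255 = 0
255 - 255 = 0
255 - 255 = 0
255 - 248 = 7
Wildcard: 0.0.0.7


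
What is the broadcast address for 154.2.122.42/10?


Network: 154.0.0.0/10
Host bits = 22
Set all host bits to 1:
Broadcast: 154.63.255.255


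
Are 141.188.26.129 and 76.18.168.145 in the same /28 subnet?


Mask: 255.255.255.240
141.188.26.129 AND mask = 141.188.26.128
76.18.168.145 AND mask = 76.18.168.144
No, different subnets (141.188.26.128 vs 76.18.168.144)


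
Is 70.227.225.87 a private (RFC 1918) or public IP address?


RFC 1918 private ranges:
  10.0.0.0/8 (10.0.0.0 - 10.255.255.255)
  172.16.0.0/12 (172.16.0.0 - 172.31.255.255)
  192.168.0.0/16 (192.168.0.0 - 192.168.255.255)
Public (not in any RFC 1918 range)


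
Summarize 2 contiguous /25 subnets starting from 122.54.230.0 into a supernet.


Original prefix: /25
Number of subnets: 2 = 2^1
New prefix = 25 - 1 = 24
Supernet: 122.54.230.0/24


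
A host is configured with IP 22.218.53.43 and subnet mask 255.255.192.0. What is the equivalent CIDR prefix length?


Binary: 11111111.11111111.11000000.00000000
Count leading 1s
Prefix: /18


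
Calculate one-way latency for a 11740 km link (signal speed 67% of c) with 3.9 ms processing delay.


Speed = 0.67 * 3e5 km/s = 201000 km/s
Propagation delay = 11740 / 201000 = 0.0584 s = 58.408 ms
Processing delay = 3.9 ms
Total one-way latency = 62.308 ms


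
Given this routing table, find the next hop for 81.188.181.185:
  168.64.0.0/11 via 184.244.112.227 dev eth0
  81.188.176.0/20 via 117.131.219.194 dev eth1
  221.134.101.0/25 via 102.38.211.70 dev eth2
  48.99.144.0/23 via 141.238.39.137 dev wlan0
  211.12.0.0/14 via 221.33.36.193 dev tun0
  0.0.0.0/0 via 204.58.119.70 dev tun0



Longest prefix match for 81.188.181.185:
  /11 168.64.0.0: no
  /20 81.188.176.0: MATCH
  /25 221.134.101.0: no
  /23 48.99.144.0: no
  /14 211.12.0.0: no
  /0 0.0.0.0: MATCH
Selected: next-hop 117.131.219.194 via eth1 (matched /20)


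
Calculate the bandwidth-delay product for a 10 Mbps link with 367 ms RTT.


BDP = bandwidth * RTT
= 10 Mbps * 367 ms
= 10 * 1e6 * 367 / 1000 bits
= 3670000 bits
= 458750 bytes
= 447.998 KB
BDP = 3670000 bits (458750 bytes)


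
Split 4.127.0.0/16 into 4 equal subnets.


New prefix = 16 + 2 = 18
Each subnet has 16384 addresses
  4.127.0.0/18
  4.127.64.0/18
  4.127.128.0/18
  4.127.192.0/18
Subnets: 4.127.0.0/18, 4.127.64.0/18, 4.127.128.0/18, 4.127.192.0/18


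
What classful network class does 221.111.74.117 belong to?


First octet: 221
Binary: 11011101
110xxxxx -> Class C (192-223)
Class C, default mask 255.255.255.0 (/24)


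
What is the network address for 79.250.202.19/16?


IP:   01001111.11111010.11001010.00010011
Mask: 11111111.11111111.00000000.00000000
AND operation:
Net:  01001111.11111010.00000000.00000000
Network: 79.250.0.0/16


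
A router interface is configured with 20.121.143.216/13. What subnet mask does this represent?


/13 means 13 network bits, 19 host bits
Binary: 11111111111110000000000000000000
Mask: 255.248.0.0


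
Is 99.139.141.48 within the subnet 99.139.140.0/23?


Subnet network: 99.139.140.0
Test IP AND mask: 99.139.140.0
Yes, 99.139.141.48 is in 99.139.140.0/23


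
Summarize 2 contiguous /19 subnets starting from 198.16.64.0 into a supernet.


Original prefix: /19
Number of subnets: 2 = 2^1
New prefix = 19 - 1 = 18
Supernet: 198.16.64.0/18


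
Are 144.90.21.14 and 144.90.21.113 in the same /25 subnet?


Mask: 255.255.255.128
144.90.21.14 AND mask = 144.90.21.0
144.90.21.113 AND mask = 144.90.21.0
Yes, same subnet (144.90.21.0)


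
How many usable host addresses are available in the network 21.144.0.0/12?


Host bits = 32 - 12 = 20
Total addresses = 2^20 = 1048576
Usable = total - 2 (network and broadcast)
Usable hosts: 1048574


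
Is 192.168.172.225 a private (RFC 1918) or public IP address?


RFC 1918 private ranges:
  10.0.0.0/8 (10.0.0.0 - 10.255.255.255)
  172.16.0.0/12 (172.16.0.0 - 172.31.255.255)
  192.168.0.0/16 (192.168.0.0 - 192.168.255.255)
Private (in 192.168.0.0/16)


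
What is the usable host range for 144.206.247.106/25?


Network: 144.206.247.0
Broadcast: 144.206.247.127
First usable = network + 1
Last usable = broadcast - 1
Range: 144.206.247.1 to 144.206.247.126


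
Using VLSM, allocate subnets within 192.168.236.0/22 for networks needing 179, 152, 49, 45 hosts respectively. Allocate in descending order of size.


179 hosts -> /24 (254 usable): 192.168.236.0/24
152 hosts -> /24 (254 usable): 192.168.237.0/24
49 hosts -> /26 (62 usable): 192.168.238.0/26
45 hosts -> /26 (62 usable): 192.168.238.64/26
Allocation: 192.168.236.0/24 (179 hosts, 254 usable); 192.168.237.0/24 (152 hosts, 254 usable); 192.168.238.0/26 (49 hosts, 62 usable); 192.168.238.64/26 (45 hosts, 62 usable)


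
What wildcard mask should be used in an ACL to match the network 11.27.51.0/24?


Subnet mask: 255.255.255.0
Wildcard = 255.255.255.255 - subnet mask
255 - 255 = 0
255 - 255 = 0
255 - 255 = 0
255 - 0 = 255
Wildcard: 0.0.0.255


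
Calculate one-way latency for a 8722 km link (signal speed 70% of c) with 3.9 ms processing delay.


Speed = 0.7 * 3e5 km/s = 210000 km/s
Propagation delay = 8722 / 210000 = 0.0415 s = 41.5333 ms
Processing delay = 3.9 ms
Total one-way latency = 45.4333 ms


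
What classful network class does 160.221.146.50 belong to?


First octet: 160
Binary: 10100000
10xxxxxx -> Class B (128-191)
Class B, default mask 255.255.0.0 (/16)


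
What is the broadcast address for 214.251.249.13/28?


Network: 214.251.249.0/28
Host bits = 4
Set all host bits to 1:
Broadcast: 214.251.249.15


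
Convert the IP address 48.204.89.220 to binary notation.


48 = 00110000
204 = 11001100
89 = 01011001
220 = 11011100
Binary: 00110000.11001100.01011001.11011100


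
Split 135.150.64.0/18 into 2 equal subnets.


New prefix = 18 + 1 = 19
Each subnet has 8192 addresses
  135.150.64.0/19
  135.150.96.0/19
Subnets: 135.150.64.0/19, 135.150.96.0/19


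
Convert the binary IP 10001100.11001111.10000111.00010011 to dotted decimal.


10001100 = 140
11001111 = 207
10000111 = 135
00010011 = 19
IP: 140.207.135.19


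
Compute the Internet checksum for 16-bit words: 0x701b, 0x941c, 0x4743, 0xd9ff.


Sum all words (with carry folding):
+ 0x701b = 0x701b
+ 0x941c = 0x0438
+ 0x4743 = 0x4b7b
+ 0xd9ff = 0x257b
One's complement: ~0x257b
Checksum = 0xda84


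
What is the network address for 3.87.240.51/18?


IP:   00000011.01010111.11110000.00110011
Mask: 11111111.11111111.11000000.00000000
AND operation:
Net:  00000011.01010111.11000000.00000000
Network: 3.87.192.0/18


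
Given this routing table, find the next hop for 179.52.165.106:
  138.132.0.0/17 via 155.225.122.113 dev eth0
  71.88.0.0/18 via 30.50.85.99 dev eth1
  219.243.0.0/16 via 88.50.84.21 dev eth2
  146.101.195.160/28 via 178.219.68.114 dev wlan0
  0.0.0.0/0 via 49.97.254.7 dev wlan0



Longest prefix match for 179.52.165.106:
  /17 138.132.0.0: no
  /18 71.88.0.0: no
  /16 219.243.0.0: no
  /28 146.101.195.160: no
  /0 0.0.0.0: MATCH
Selected: next-hop 49.97.254.7 via wlan0 (matched /0)


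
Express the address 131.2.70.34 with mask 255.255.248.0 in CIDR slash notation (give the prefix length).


Binary: 11111111.11111111.11111000.00000000
Count leading 1s
Prefix: /21


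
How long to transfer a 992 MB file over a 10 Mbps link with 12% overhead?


Effective throughput = 10 * (1 - 12/100) = 8.8 Mbps
File size in Mb = 992 * 8 = 7936 Mb
Time = 7936 / 8.8
Time = 901.8182 seconds


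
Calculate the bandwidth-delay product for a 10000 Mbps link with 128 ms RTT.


BDP = bandwidth * RTT
= 10000 Mbps * 128 ms
= 10000 * 1e6 * 128 / 1000 bits
= 1280000000 bits
= 160000000 bytes
= 156250 KB
BDP = 1280000000 bits (160000000 bytes)
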